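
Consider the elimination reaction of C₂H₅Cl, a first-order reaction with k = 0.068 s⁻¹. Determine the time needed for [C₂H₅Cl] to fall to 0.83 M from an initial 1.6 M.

9.652 s

Step 1: For first-order: t = ln([C₂H₅Cl]₀/[C₂H₅Cl])/k
Step 2: t = ln(1.6/0.83)/0.068
Step 3: t = ln(1.928)/0.068
Step 4: t = 0.6563/0.068 = 9.652 s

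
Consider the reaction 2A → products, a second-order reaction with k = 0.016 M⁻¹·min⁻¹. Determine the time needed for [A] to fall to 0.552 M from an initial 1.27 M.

64.01 min

Step 1: For second-order: t = (1/[A] - 1/[A]₀)/k
Step 2: t = (1/0.552 - 1/1.27)/0.016
Step 3: t = (1.812 - 0.7874)/0.016
Step 4: t = 1.024/0.016 = 64.01 min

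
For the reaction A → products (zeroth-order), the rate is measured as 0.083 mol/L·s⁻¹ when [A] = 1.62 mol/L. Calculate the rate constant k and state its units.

0.083 mol/L·s⁻¹

Step 1: For a zeroth-order reaction, rate = k (independent of concentration).
Step 2: k = rate = 0.083 mol/L·s⁻¹.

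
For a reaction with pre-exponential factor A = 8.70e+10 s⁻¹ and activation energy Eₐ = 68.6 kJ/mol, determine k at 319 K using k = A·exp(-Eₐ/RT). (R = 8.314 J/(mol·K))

5.08e-01 s⁻¹

Step 1: Use the Arrhenius equation: k = A × exp(-Eₐ/RT)
Step 2: Convert Eₐ to J/mol: 68.6 kJ/mol = 68600 J/mol
Step 3: Calculate the exponent: -Eₐ/(RT) = -68600/(8.314 × 319) = -25.86565
Step 4: k = 8.70e+10 × exp(-25.86565)
Step 5: k = 8.70e+10 × 5.84374e-12 = 5.0841e-01 s⁻¹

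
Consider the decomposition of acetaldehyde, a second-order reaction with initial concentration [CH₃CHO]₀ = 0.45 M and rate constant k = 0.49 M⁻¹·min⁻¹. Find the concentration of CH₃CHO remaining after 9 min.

0.1508 M

Step 1: For a second-order reaction: 1/[CH₃CHO] = 1/[CH₃CHO]₀ + kt
Step 2: 1/[CH₃CHO] = 1/0.45 + 0.49 × 9
Step 3: 1/[CH₃CHO] = 2.222 + 4.41 = 6.632
Step 4: [CH₃CHO] = 1/6.632 = 0.1508 M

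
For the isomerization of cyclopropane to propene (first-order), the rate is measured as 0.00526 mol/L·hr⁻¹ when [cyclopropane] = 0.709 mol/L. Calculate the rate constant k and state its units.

0.007419 hr⁻¹

Step 1: rate = k[cyclopropane]^1, so k = rate / [cyclopropane]^1.
Step 2: k = 0.00526 / (0.709)^1 = 0.00526 / 0.709.
Step 3: k = 0.007419 hr⁻¹.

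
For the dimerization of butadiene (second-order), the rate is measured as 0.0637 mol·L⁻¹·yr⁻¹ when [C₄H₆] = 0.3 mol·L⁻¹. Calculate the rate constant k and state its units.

0.7078 (mol·L⁻¹)⁻¹·yr⁻¹

Step 1: rate = k[C₄H₆]^2, so k = rate / [C₄H₆]^2.
Step 2: k = 0.0637 / (0.3)^2 = 0.0637 / 0.09.
Step 3: k = 0.7078 (mol·L⁻¹)⁻¹·yr⁻¹.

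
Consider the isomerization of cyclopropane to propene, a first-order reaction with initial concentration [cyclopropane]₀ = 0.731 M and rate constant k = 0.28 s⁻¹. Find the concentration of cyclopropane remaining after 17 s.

0.006261 M

Step 1: For a first-order reaction: [cyclopropane] = [cyclopropane]₀ × e^(-kt)
Step 2: [cyclopropane] = 0.731 × e^(-0.28 × 17)
Step 3: [cyclopropane] = 0.731 × e^(-4.76)
Step 4: [cyclopropane] = 0.731 × 0.00856561 = 0.006261 M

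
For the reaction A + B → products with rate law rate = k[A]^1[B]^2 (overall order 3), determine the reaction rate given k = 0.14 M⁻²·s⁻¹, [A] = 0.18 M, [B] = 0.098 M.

0.000242 M/s

Step 1: The rate law is rate = k[A]^1[B]^2, overall order = 1+2 = 3
Step 2: Substitute values: rate = 0.14 × (0.18)^1 × (0.098)^2
Step 3: rate = 0.14 × 0.18 × 0.009604 = 0.000242021 M/s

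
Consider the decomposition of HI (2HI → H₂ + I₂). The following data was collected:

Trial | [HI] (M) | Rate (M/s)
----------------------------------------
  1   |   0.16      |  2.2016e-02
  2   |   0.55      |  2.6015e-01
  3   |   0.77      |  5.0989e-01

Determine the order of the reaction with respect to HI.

second order (2)

Step 1: Compare trials to find order n where rate₂/rate₁ = ([HI]₂/[HI]₁)^n
Step 2: rate₂/rate₁ = 2.6015e-01/2.2016e-02 = 11.82
Step 3: [HI]₂/[HI]₁ = 0.55/0.16 = 3.438
Step 4: n = ln(11.82)/ln(3.438) = 2.00 ≈ 2
Step 5: The reaction is second order in HI.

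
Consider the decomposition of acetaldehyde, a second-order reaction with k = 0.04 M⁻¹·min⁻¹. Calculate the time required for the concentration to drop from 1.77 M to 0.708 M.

21.19 min

Step 1: For second-order: t = (1/[CH₃CHO] - 1/[CH₃CHO]₀)/k
Step 2: t = (1/0.708 - 1/1.77)/0.04
Step 3: t = (1.412 - 0.565)/0.04
Step 4: t = 0.8475/0.04 = 21.19 min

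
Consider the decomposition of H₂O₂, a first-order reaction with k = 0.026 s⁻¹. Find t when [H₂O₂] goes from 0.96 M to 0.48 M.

26.66 s

Step 1: For first-order: t = ln([H₂O₂]₀/[H₂O₂])/k
Step 2: t = ln(0.96/0.48)/0.026
Step 3: t = ln(2)/0.026
Step 4: t = 0.6931/0.026 = 26.66 s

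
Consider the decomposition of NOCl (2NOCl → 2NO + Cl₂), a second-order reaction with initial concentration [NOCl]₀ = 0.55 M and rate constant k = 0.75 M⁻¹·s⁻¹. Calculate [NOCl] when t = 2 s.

0.3014 M

Step 1: For a second-order reaction: 1/[NOCl] = 1/[NOCl]₀ + kt
Step 2: 1/[NOCl] = 1/0.55 + 0.75 × 2
Step 3: 1/[NOCl] = 1.818 + 1.5 = 3.318
Step 4: [NOCl] = 1/3.318 = 0.3014 M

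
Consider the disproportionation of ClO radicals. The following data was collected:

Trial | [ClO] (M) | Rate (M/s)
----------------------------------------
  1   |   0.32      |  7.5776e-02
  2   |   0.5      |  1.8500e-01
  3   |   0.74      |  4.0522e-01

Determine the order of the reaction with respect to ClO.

second order (2)

Step 1: Compare trials to find order n where rate₂/rate₁ = ([ClO]₂/[ClO]₁)^n
Step 2: rate₂/rate₁ = 1.8500e-01/7.5776e-02 = 2.441
Step 3: [ClO]₂/[ClO]₁ = 0.5/0.32 = 1.562
Step 4: n = ln(2.441)/ln(1.562) = 2.00 ≈ 2
Step 5: The reaction is second order in ClO.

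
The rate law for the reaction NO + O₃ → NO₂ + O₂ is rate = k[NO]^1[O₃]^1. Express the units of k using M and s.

M⁻¹·s⁻¹

Step 1: Overall order = 1 + 1 = 2.
Step 2: rate has units M·s⁻¹; [NO]^1[O₃]^1 has units M^2.
Step 3: k = rate/([NO]^1[O₃]^1), so units of k = M^(1-2)·s⁻¹ = M⁻¹·s⁻¹.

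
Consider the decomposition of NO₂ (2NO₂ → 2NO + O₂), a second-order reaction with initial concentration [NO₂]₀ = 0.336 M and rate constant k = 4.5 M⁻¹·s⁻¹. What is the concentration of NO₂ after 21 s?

0.01026 M

Step 1: For a second-order reaction: 1/[NO₂] = 1/[NO₂]₀ + kt
Step 2: 1/[NO₂] = 1/0.336 + 4.5 × 21
Step 3: 1/[NO₂] = 2.976 + 94.5 = 97.48
Step 4: [NO₂] = 1/97.48 = 0.01026 M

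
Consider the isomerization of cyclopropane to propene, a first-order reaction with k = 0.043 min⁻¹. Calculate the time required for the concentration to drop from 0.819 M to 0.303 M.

23.12 min

Step 1: For first-order: t = ln([cyclopropane]₀/[cyclopropane])/k
Step 2: t = ln(0.819/0.303)/0.043
Step 3: t = ln(2.703)/0.043
Step 4: t = 0.9944/0.043 = 23.12 min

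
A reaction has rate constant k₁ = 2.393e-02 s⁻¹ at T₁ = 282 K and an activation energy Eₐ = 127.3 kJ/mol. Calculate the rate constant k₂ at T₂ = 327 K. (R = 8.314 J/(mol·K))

4.207e+01 s⁻¹

Step 1: Use the two-temperature Arrhenius form: ln(k₂/k₁) = -Eₐ/R × (1/T₂ - 1/T₁)
Step 2: Convert Eₐ to J/mol: 127.3 kJ/mol = 127300 J/mol
Step 3: 1/T₂ - 1/T₁ = 1/327 - 1/282 = -4.879953e-04 K⁻¹
Step 4: ln(k₂/k₁) = -127300/8.314 × -4.879953e-04 = 7.47195
Step 5: k₂ = k₁ × exp(7.47195) = 2.393e-02 × 1.75803e+03 = 4.207e+01 s⁻¹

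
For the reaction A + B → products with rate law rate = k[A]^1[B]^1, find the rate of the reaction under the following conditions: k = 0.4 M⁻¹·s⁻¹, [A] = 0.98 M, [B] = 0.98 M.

0.3842 M/s

Step 1: The rate law is rate = k[A]^1[B]^1
Step 2: Substitute: rate = 0.4 × (0.98)^1 × (0.98)^1
Step 3: rate = 0.4 × 0.98 × 0.98 = 0.38416 M/s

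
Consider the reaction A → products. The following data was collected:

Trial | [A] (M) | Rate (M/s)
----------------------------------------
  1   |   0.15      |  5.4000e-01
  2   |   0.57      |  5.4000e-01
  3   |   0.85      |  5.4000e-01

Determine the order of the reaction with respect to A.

zeroth order (0)

Step 1: Compare trials - when concentration changes, rate stays constant.
Step 2: rate₂/rate₁ = 5.4000e-01/5.4000e-01 = 1
Step 3: [A]₂/[A]₁ = 0.57/0.15 = 3.8
Step 4: Since rate ratio ≈ (conc ratio)^0, the reaction is zeroth order.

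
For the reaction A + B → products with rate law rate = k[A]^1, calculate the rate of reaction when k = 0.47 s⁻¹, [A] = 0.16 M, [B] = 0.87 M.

0.0752 M/s

Step 1: The rate law is rate = k[A]^1
Step 2: Note that the rate does not depend on [B] (zero order in B).
Step 3: rate = 0.47 × (0.16)^1 = 0.0752 M/s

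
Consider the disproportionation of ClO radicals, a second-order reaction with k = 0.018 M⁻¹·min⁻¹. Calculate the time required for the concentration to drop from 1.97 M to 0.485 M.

86.35 min

Step 1: For second-order: t = (1/[ClO] - 1/[ClO]₀)/k
Step 2: t = (1/0.485 - 1/1.97)/0.018
Step 3: t = (2.062 - 0.5076)/0.018
Step 4: t = 1.554/0.018 = 86.35 min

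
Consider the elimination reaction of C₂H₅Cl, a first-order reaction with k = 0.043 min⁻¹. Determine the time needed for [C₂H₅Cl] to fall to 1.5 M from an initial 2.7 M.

13.67 min

Step 1: For first-order: t = ln([C₂H₅Cl]₀/[C₂H₅Cl])/k
Step 2: t = ln(2.7/1.5)/0.043
Step 3: t = ln(1.8)/0.043
Step 4: t = 0.5878/0.043 = 13.67 min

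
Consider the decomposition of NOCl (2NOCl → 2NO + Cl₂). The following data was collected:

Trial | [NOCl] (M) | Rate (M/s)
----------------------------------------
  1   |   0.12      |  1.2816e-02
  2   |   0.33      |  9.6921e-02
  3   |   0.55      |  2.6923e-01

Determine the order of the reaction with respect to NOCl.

second order (2)

Step 1: Compare trials to find order n where rate₂/rate₁ = ([NOCl]₂/[NOCl]₁)^n
Step 2: rate₂/rate₁ = 9.6921e-02/1.2816e-02 = 7.563
Step 3: [NOCl]₂/[NOCl]₁ = 0.33/0.12 = 2.75
Step 4: n = ln(7.563)/ln(2.75) = 2.00 ≈ 2
Step 5: The reaction is second order in NOCl.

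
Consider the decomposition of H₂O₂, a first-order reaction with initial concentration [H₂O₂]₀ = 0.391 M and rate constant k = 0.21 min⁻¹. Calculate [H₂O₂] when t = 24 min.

0.002531 M

Step 1: For a first-order reaction: [H₂O₂] = [H₂O₂]₀ × e^(-kt)
Step 2: [H₂O₂] = 0.391 × e^(-0.21 × 24)
Step 3: [H₂O₂] = 0.391 × e^(-5.04)
Step 4: [H₂O₂] = 0.391 × 0.00647375 = 0.002531 M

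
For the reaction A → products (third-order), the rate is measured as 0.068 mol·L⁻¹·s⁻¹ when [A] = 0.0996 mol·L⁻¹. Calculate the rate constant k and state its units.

68.82 (mol·L⁻¹)⁻²·s⁻¹

Step 1: rate = k[A]^3, so k = rate / [A]^3.
Step 2: k = 0.068 / (0.0996)^3 = 0.068 / 0.000988.
Step 3: k = 68.82 (mol·L⁻¹)⁻²·s⁻¹.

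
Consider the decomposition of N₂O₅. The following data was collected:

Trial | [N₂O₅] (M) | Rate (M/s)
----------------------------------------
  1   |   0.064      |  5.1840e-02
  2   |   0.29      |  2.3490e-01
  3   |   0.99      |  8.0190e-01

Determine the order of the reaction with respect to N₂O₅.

first order (1)

Step 1: Compare trials to find order n where rate₂/rate₁ = ([N₂O₅]₂/[N₂O₅]₁)^n
Step 2: rate₂/rate₁ = 2.3490e-01/5.1840e-02 = 4.531
Step 3: [N₂O₅]₂/[N₂O₅]₁ = 0.29/0.064 = 4.531
Step 4: n = ln(4.531)/ln(4.531) = 1.00 ≈ 1
Step 5: The reaction is first order in N₂O₅.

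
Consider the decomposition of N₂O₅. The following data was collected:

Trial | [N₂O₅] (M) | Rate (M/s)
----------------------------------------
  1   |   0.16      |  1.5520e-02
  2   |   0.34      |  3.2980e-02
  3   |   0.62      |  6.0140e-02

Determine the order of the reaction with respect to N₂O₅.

first order (1)

Step 1: Compare trials to find order n where rate₂/rate₁ = ([N₂O₅]₂/[N₂O₅]₁)^n
Step 2: rate₂/rate₁ = 3.2980e-02/1.5520e-02 = 2.125
Step 3: [N₂O₅]₂/[N₂O₅]₁ = 0.34/0.16 = 2.125
Step 4: n = ln(2.125)/ln(2.125) = 1.00 ≈ 1
Step 5: The reaction is first order in N₂O₅.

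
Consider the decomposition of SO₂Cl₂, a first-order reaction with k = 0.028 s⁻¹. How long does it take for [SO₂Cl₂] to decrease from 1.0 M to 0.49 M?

25.48 s

Step 1: For first-order: t = ln([SO₂Cl₂]₀/[SO₂Cl₂])/k
Step 2: t = ln(1.0/0.49)/0.028
Step 3: t = ln(2.041)/0.028
Step 4: t = 0.7133/0.028 = 25.48 s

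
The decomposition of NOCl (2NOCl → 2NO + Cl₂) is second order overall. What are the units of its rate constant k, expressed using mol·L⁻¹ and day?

(mol·L⁻¹)⁻¹·day⁻¹

Step 1: For overall order n, rate = k × (concentration)^n.
Step 2: Rate has units mol·L⁻¹·day⁻¹; concentration term has units (mol·L⁻¹)^2.
Step 3: k = rate / (concentration)^n, so units of k = (mol·L⁻¹)^(1-2)·day⁻¹ = (mol·L⁻¹)⁻¹·day⁻¹.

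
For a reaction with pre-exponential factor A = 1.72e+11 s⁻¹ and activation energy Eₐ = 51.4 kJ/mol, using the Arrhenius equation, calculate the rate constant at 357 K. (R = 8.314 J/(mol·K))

5.18e+03 s⁻¹

Step 1: Use the Arrhenius equation: k = A × exp(-Eₐ/RT)
Step 2: Convert Eₐ to J/mol: 51.4 kJ/mol = 51400 J/mol
Step 3: Calculate the exponent: -Eₐ/(RT) = -51400/(8.314 × 357) = -17.31749
Step 4: k = 1.72e+11 × exp(-17.31749)
Step 5: k = 1.72e+11 × 3.01377e-08 = 5.1837e+03 s⁻¹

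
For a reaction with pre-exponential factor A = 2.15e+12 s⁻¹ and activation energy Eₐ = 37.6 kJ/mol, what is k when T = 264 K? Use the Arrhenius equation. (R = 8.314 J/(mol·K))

7.81e+04 s⁻¹

Step 1: Use the Arrhenius equation: k = A × exp(-Eₐ/RT)
Step 2: Convert Eₐ to J/mol: 37.6 kJ/mol = 37600 J/mol
Step 3: Calculate the exponent: -Eₐ/(RT) = -37600/(8.314 × 264) = -17.13065
Step 4: k = 2.15e+12 × exp(-17.13065)
Step 5: k = 2.15e+12 × 3.63290e-08 = 7.8107e+04 s⁻¹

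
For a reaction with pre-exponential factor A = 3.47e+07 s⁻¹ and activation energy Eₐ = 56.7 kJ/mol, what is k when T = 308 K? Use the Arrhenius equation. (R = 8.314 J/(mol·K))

8.40e-03 s⁻¹

Step 1: Use the Arrhenius equation: k = A × exp(-Eₐ/RT)
Step 2: Convert Eₐ to J/mol: 56.7 kJ/mol = 56700 J/mol
Step 3: Calculate the exponent: -Eₐ/(RT) = -56700/(8.314 × 308) = -22.14228
Step 4: k = 3.47e+07 × exp(-22.14228)
Step 5: k = 3.47e+07 × 2.41952e-10 = 8.3957e-03 s⁻¹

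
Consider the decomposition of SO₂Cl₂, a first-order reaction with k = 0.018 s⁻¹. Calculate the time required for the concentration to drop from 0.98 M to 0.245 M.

77.02 s

Step 1: For first-order: t = ln([SO₂Cl₂]₀/[SO₂Cl₂])/k
Step 2: t = ln(0.98/0.245)/0.018
Step 3: t = ln(4)/0.018
Step 4: t = 1.386/0.018 = 77.02 s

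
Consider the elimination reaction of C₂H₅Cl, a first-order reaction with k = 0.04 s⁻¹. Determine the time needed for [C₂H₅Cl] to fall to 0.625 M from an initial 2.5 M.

34.66 s

Step 1: For first-order: t = ln([C₂H₅Cl]₀/[C₂H₅Cl])/k
Step 2: t = ln(2.5/0.625)/0.04
Step 3: t = ln(4)/0.04
Step 4: t = 1.386/0.04 = 34.66 s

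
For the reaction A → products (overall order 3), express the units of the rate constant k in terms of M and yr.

M⁻²·yr⁻¹

Step 1: For overall order n, rate = k × (concentration)^n.
Step 2: Rate has units M·yr⁻¹; concentration term has units M^3.
Step 3: k = rate / (concentration)^n, so units of k = M^(1-3)·yr⁻¹ = M⁻²·yr⁻¹.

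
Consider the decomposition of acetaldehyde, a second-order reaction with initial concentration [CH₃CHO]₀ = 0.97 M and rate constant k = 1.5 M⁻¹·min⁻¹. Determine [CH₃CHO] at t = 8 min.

0.07674 M

Step 1: For a second-order reaction: 1/[CH₃CHO] = 1/[CH₃CHO]₀ + kt
Step 2: 1/[CH₃CHO] = 1/0.97 + 1.5 × 8
Step 3: 1/[CH₃CHO] = 1.031 + 12 = 13.03
Step 4: [CH₃CHO] = 1/13.03 = 0.07674 M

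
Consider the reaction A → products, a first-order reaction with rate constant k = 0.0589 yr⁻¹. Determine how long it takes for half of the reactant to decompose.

11.77 yr

Step 1: For a first-order reaction, t₁/₂ = ln(2)/k
Step 2: t₁/₂ = ln(2)/0.0589
Step 3: t₁/₂ = 0.6931/0.0589 = 11.77 yr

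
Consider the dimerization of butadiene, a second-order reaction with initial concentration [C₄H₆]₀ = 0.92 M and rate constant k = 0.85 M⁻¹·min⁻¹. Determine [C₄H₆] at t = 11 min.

0.09581 M

Step 1: For a second-order reaction: 1/[C₄H₆] = 1/[C₄H₆]₀ + kt
Step 2: 1/[C₄H₆] = 1/0.92 + 0.85 × 11
Step 3: 1/[C₄H₆] = 1.087 + 9.35 = 10.44
Step 4: [C₄H₆] = 1/10.44 = 0.09581 M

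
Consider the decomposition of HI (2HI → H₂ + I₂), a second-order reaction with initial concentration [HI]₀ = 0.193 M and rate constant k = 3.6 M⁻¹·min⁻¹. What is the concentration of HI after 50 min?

0.0054 M

Step 1: For a second-order reaction: 1/[HI] = 1/[HI]₀ + kt
Step 2: 1/[HI] = 1/0.193 + 3.6 × 50
Step 3: 1/[HI] = 5.181 + 180 = 185.2
Step 4: [HI] = 1/185.2 = 0.0054 M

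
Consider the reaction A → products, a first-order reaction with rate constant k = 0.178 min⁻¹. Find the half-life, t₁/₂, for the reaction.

3.894 min

Step 1: For a first-order reaction, t₁/₂ = ln(2)/k
Step 2: t₁/₂ = ln(2)/0.178
Step 3: t₁/₂ = 0.6931/0.178 = 3.894 min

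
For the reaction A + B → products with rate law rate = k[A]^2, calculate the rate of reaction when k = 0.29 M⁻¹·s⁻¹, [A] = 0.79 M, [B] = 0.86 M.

0.181 M/s

Step 1: The rate law is rate = k[A]^2
Step 2: Note that the rate does not depend on [B] (zero order in B).
Step 3: rate = 0.29 × (0.79)^2 = 0.180989 M/s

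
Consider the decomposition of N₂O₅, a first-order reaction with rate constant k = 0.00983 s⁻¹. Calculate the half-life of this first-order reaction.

70.51 s

Step 1: For a first-order reaction, t₁/₂ = ln(2)/k
Step 2: t₁/₂ = ln(2)/0.00983
Step 3: t₁/₂ = 0.6931/0.00983 = 70.51 s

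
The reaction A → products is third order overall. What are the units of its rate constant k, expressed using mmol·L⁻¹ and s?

(mmol·L⁻¹)⁻²·s⁻¹

Step 1: For overall order n, rate = k × (concentration)^n.
Step 2: Rate has units mmol·L⁻¹·s⁻¹; concentration term has units (mmol·L⁻¹)^3.
Step 3: k = rate / (concentration)^n, so units of k = (mmol·L⁻¹)^(1-3)·s⁻¹ = (mmol·L⁻¹)⁻²·s⁻¹.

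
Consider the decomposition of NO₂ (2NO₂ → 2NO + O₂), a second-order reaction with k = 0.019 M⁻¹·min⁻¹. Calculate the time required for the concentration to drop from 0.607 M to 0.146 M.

273.8 min

Step 1: For second-order: t = (1/[NO₂] - 1/[NO₂]₀)/k
Step 2: t = (1/0.146 - 1/0.607)/0.019
Step 3: t = (6.849 - 1.647)/0.019
Step 4: t = 5.202/0.019 = 273.8 min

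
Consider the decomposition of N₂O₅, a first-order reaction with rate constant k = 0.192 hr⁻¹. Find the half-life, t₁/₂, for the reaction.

3.61 hr

Step 1: For a first-order reaction, t₁/₂ = ln(2)/k
Step 2: t₁/₂ = ln(2)/0.192
Step 3: t₁/₂ = 0.6931/0.192 = 3.61 hr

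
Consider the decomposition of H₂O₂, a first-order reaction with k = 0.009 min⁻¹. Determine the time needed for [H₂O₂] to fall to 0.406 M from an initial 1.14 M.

114.7 min

Step 1: For first-order: t = ln([H₂O₂]₀/[H₂O₂])/k
Step 2: t = ln(1.14/0.406)/0.009
Step 3: t = ln(2.808)/0.009
Step 4: t = 1.032/0.009 = 114.7 min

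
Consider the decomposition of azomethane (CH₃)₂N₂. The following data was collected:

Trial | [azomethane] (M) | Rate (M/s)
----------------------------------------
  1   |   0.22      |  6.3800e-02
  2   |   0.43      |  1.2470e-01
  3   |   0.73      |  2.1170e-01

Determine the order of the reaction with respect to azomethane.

first order (1)

Step 1: Compare trials to find order n where rate₂/rate₁ = ([azomethane]₂/[azomethane]₁)^n
Step 2: rate₂/rate₁ = 1.2470e-01/6.3800e-02 = 1.955
Step 3: [azomethane]₂/[azomethane]₁ = 0.43/0.22 = 1.955
Step 4: n = ln(1.955)/ln(1.955) = 1.00 ≈ 1
Step 5: The reaction is first order in azomethane.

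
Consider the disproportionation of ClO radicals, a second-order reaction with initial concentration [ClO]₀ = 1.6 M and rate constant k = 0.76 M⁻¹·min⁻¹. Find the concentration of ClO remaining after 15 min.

0.08316 M

Step 1: For a second-order reaction: 1/[ClO] = 1/[ClO]₀ + kt
Step 2: 1/[ClO] = 1/1.6 + 0.76 × 15
Step 3: 1/[ClO] = 0.625 + 11.4 = 12.03
Step 4: [ClO] = 1/12.03 = 0.08316 M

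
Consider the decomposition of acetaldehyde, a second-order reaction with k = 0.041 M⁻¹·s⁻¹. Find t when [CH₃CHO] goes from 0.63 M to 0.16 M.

113.7 s

Step 1: For second-order: t = (1/[CH₃CHO] - 1/[CH₃CHO]₀)/k
Step 2: t = (1/0.16 - 1/0.63)/0.041
Step 3: t = (6.25 - 1.587)/0.041
Step 4: t = 4.663/0.041 = 113.7 s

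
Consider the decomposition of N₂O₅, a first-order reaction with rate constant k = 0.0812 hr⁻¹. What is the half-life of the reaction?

8.536 hr

Step 1: For a first-order reaction, t₁/₂ = ln(2)/k
Step 2: t₁/₂ = ln(2)/0.0812
Step 3: t₁/₂ = 0.6931/0.0812 = 8.536 hr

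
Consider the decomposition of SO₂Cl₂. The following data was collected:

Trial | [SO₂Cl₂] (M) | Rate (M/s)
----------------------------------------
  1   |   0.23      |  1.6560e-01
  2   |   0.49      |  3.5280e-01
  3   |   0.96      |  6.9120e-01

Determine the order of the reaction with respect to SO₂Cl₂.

first order (1)

Step 1: Compare trials to find order n where rate₂/rate₁ = ([SO₂Cl₂]₂/[SO₂Cl₂]₁)^n
Step 2: rate₂/rate₁ = 3.5280e-01/1.6560e-01 = 2.13
Step 3: [SO₂Cl₂]₂/[SO₂Cl₂]₁ = 0.49/0.23 = 2.13
Step 4: n = ln(2.13)/ln(2.13) = 1.00 ≈ 1
Step 5: The reaction is first order in SO₂Cl₂.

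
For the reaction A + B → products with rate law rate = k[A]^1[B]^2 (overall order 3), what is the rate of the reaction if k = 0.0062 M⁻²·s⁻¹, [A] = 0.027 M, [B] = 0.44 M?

3.241e-05 M/s

Step 1: The rate law is rate = k[A]^1[B]^2, overall order = 1+2 = 3
Step 2: Substitute values: rate = 0.0062 × (0.027)^1 × (0.44)^2
Step 3: rate = 0.0062 × 0.027 × 0.1936 = 3.24086e-05 M/s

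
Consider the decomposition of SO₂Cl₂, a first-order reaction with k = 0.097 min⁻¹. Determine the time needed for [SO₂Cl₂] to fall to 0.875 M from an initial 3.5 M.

14.29 min

Step 1: For first-order: t = ln([SO₂Cl₂]₀/[SO₂Cl₂])/k
Step 2: t = ln(3.5/0.875)/0.097
Step 3: t = ln(4)/0.097
Step 4: t = 1.386/0.097 = 14.29 min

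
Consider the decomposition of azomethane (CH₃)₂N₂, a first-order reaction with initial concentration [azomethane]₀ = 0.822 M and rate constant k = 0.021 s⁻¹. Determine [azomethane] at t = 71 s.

0.1851 M

Step 1: For a first-order reaction: [azomethane] = [azomethane]₀ × e^(-kt)
Step 2: [azomethane] = 0.822 × e^(-0.021 × 71)
Step 3: [azomethane] = 0.822 × e^(-1.491)
Step 4: [azomethane] = 0.822 × 0.225147 = 0.1851 M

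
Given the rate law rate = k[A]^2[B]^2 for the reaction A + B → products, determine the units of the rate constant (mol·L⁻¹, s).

(mol·L⁻¹)⁻³·s⁻¹

Step 1: Overall order = 2 + 2 = 4.
Step 2: rate has units mol·L⁻¹·s⁻¹; [A]^2[B]^2 has units (mol·L⁻¹)^4.
Step 3: k = rate/([A]^2[B]^2), so units of k = (mol·L⁻¹)^(1-4)·s⁻¹ = (mol·L⁻¹)⁻³·s⁻¹.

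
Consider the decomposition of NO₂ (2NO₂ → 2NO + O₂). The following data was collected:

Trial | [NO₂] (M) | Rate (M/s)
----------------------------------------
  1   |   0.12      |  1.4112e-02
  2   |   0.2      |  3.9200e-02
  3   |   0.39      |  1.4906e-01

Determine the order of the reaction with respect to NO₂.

second order (2)

Step 1: Compare trials to find order n where rate₂/rate₁ = ([NO₂]₂/[NO₂]₁)^n
Step 2: rate₂/rate₁ = 3.9200e-02/1.4112e-02 = 2.778
Step 3: [NO₂]₂/[NO₂]₁ = 0.2/0.12 = 1.667
Step 4: n = ln(2.778)/ln(1.667) = 2.00 ≈ 2
Step 5: The reaction is second order in NO₂.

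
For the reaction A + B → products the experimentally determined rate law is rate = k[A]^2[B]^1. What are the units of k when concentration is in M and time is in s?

M⁻²·s⁻¹

Step 1: Overall order = 2 + 1 = 3.
Step 2: rate has units M·s⁻¹; [A]^2[B]^1 has units M^3.
Step 3: k = rate/([A]^2[B]^1), so units of k = M^(1-3)·s⁻¹ = M⁻²·s⁻¹.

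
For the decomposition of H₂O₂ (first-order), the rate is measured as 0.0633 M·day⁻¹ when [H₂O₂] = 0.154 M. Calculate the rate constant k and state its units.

0.411 day⁻¹

Step 1: rate = k[H₂O₂]^1, so k = rate / [H₂O₂]^1.
Step 2: k = 0.0633 / (0.154)^1 = 0.0633 / 0.154.
Step 3: k = 0.411 day⁻¹.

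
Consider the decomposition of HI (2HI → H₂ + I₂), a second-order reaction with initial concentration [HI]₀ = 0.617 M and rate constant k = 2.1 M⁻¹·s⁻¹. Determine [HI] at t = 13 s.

0.03458 M

Step 1: For a second-order reaction: 1/[HI] = 1/[HI]₀ + kt
Step 2: 1/[HI] = 1/0.617 + 2.1 × 13
Step 3: 1/[HI] = 1.621 + 27.3 = 28.92
Step 4: [HI] = 1/28.92 = 0.03458 M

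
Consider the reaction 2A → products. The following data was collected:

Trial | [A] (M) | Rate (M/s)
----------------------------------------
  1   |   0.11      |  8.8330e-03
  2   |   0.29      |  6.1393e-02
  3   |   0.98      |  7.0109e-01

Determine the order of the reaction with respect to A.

second order (2)

Step 1: Compare trials to find order n where rate₂/rate₁ = ([A]₂/[A]₁)^n
Step 2: rate₂/rate₁ = 6.1393e-02/8.8330e-03 = 6.95
Step 3: [A]₂/[A]₁ = 0.29/0.11 = 2.636
Step 4: n = ln(6.95)/ln(2.636) = 2.00 ≈ 2
Step 5: The reaction is second order in A.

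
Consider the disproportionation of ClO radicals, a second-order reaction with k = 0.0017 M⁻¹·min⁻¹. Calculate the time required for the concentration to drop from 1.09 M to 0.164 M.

3047 min

Step 1: For second-order: t = (1/[ClO] - 1/[ClO]₀)/k
Step 2: t = (1/0.164 - 1/1.09)/0.0017
Step 3: t = (6.098 - 0.9174)/0.0017
Step 4: t = 5.18/0.0017 = 3047 min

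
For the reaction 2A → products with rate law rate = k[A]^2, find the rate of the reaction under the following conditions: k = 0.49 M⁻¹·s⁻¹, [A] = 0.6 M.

0.1764 M/s

Step 1: Identify the rate law: rate = k[A]^2
Step 2: Substitute values: rate = 0.49 × (0.6)^2
Step 3: Calculate: rate = 0.49 × 0.36 = 0.1764 M/s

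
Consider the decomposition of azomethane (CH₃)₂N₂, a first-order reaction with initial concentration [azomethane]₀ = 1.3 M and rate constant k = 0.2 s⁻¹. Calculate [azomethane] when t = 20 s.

0.02381 M

Step 1: For a first-order reaction: [azomethane] = [azomethane]₀ × e^(-kt)
Step 2: [azomethane] = 1.3 × e^(-0.2 × 20)
Step 3: [azomethane] = 1.3 × e^(-4)
Step 4: [azomethane] = 1.3 × 0.0183156 = 0.02381 M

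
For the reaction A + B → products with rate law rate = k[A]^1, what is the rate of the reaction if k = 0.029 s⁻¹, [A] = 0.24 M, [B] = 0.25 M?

0.00696 M/s

Step 1: The rate law is rate = k[A]^1
Step 2: Note that the rate does not depend on [B] (zero order in B).
Step 3: rate = 0.029 × (0.24)^1 = 0.00696 M/s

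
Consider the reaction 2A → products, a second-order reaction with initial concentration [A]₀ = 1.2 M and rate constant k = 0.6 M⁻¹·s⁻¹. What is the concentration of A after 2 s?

0.4918 M

Step 1: For a second-order reaction: 1/[A] = 1/[A]₀ + kt
Step 2: 1/[A] = 1/1.2 + 0.6 × 2
Step 3: 1/[A] = 0.8333 + 1.2 = 2.033
Step 4: [A] = 1/2.033 = 0.4918 M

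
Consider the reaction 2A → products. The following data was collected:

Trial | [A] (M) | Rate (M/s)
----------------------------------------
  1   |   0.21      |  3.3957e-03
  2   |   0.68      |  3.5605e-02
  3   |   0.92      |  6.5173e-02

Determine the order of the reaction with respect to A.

second order (2)

Step 1: Compare trials to find order n where rate₂/rate₁ = ([A]₂/[A]₁)^n
Step 2: rate₂/rate₁ = 3.5605e-02/3.3957e-03 = 10.49
Step 3: [A]₂/[A]₁ = 0.68/0.21 = 3.238
Step 4: n = ln(10.49)/ln(3.238) = 2.00 ≈ 2
Step 5: The reaction is second order in A.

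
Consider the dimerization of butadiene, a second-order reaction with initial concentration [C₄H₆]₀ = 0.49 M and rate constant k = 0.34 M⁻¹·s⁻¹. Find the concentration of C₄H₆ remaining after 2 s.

0.3675 M

Step 1: For a second-order reaction: 1/[C₄H₆] = 1/[C₄H₆]₀ + kt
Step 2: 1/[C₄H₆] = 1/0.49 + 0.34 × 2
Step 3: 1/[C₄H₆] = 2.041 + 0.68 = 2.721
Step 4: [C₄H₆] = 1/2.721 = 0.3675 M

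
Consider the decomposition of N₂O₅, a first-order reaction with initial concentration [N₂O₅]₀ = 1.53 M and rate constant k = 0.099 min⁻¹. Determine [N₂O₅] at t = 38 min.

0.03555 M

Step 1: For a first-order reaction: [N₂O₅] = [N₂O₅]₀ × e^(-kt)
Step 2: [N₂O₅] = 1.53 × e^(-0.099 × 38)
Step 3: [N₂O₅] = 1.53 × e^(-3.762)
Step 4: [N₂O₅] = 1.53 × 0.0232372 = 0.03555 M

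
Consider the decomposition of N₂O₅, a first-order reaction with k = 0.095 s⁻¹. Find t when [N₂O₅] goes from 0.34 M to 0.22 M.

4.582 s

Step 1: For first-order: t = ln([N₂O₅]₀/[N₂O₅])/k
Step 2: t = ln(0.34/0.22)/0.095
Step 3: t = ln(1.545)/0.095
Step 4: t = 0.4353/0.095 = 4.582 s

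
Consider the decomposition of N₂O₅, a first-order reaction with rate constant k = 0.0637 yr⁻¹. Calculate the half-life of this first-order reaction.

10.88 yr

Step 1: For a first-order reaction, t₁/₂ = ln(2)/k
Step 2: t₁/₂ = ln(2)/0.0637
Step 3: t₁/₂ = 0.6931/0.0637 = 10.88 yr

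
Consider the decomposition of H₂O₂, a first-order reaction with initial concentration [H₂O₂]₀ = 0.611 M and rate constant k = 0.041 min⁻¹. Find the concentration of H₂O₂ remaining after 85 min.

0.01873 M

Step 1: For a first-order reaction: [H₂O₂] = [H₂O₂]₀ × e^(-kt)
Step 2: [H₂O₂] = 0.611 × e^(-0.041 × 85)
Step 3: [H₂O₂] = 0.611 × e^(-3.485)
Step 4: [H₂O₂] = 0.611 × 0.0306538 = 0.01873 M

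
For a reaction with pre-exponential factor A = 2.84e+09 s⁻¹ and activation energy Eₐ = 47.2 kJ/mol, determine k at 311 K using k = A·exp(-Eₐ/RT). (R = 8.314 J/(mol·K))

3.35e+01 s⁻¹

Step 1: Use the Arrhenius equation: k = A × exp(-Eₐ/RT)
Step 2: Convert Eₐ to J/mol: 47.2 kJ/mol = 47200 J/mol
Step 3: Calculate the exponent: -Eₐ/(RT) = -47200/(8.314 × 311) = -18.25457
Step 4: k = 2.84e+09 × exp(-18.25457)
Step 5: k = 2.84e+09 × 1.18070e-08 = 3.3532e+01 s⁻¹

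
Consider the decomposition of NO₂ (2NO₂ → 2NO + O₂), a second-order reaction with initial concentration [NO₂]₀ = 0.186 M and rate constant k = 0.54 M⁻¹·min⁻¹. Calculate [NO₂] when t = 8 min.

0.1031 M

Step 1: For a second-order reaction: 1/[NO₂] = 1/[NO₂]₀ + kt
Step 2: 1/[NO₂] = 1/0.186 + 0.54 × 8
Step 3: 1/[NO₂] = 5.376 + 4.32 = 9.696
Step 4: [NO₂] = 1/9.696 = 0.1031 M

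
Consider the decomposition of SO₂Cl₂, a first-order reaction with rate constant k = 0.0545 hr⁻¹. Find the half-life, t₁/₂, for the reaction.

12.72 hr

Step 1: For a first-order reaction, t₁/₂ = ln(2)/k
Step 2: t₁/₂ = ln(2)/0.0545
Step 3: t₁/₂ = 0.6931/0.0545 = 12.72 hr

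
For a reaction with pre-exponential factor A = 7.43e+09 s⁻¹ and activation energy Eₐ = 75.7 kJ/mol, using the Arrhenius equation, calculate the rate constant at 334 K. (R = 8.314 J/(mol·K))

1.08e-02 s⁻¹

Step 1: Use the Arrhenius equation: k = A × exp(-Eₐ/RT)
Step 2: Convert Eₐ to J/mol: 75.7 kJ/mol = 75700 J/mol
Step 3: Calculate the exponent: -Eₐ/(RT) = -75700/(8.314 × 334) = -27.26085
Step 4: k = 7.43e+09 × exp(-27.26085)
Step 5: k = 7.43e+09 × 1.44798e-12 = 1.0758e-02 s⁻¹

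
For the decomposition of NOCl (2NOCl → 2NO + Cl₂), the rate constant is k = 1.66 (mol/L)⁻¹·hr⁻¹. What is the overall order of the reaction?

second order (2)

Step 1: The units of k for an nth-order reaction are (concentration)^(1-n)·(time)⁻¹.
Step 2: Here k has units (mol/L)⁻¹·hr⁻¹, so the concentration exponent is -1.
Step 3: 1 - n = -1 ⇒ n = 2. The reaction is second order.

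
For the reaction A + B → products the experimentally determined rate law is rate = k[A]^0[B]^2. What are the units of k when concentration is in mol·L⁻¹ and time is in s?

(mol·L⁻¹)⁻¹·s⁻¹

Step 1: Overall order = 0 + 2 = 2.
Step 2: rate has units mol·L⁻¹·s⁻¹; [A]^0[B]^2 has units (mol·L⁻¹)^2.
Step 3: k = rate/([A]^0[B]^2), so units of k = (mol·L⁻¹)^(1-2)·s⁻¹ = (mol·L⁻¹)⁻¹·s⁻¹.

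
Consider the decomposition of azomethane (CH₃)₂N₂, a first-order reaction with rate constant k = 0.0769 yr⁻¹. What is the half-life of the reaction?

9.014 yr

Step 1: For a first-order reaction, t₁/₂ = ln(2)/k
Step 2: t₁/₂ = ln(2)/0.0769
Step 3: t₁/₂ = 0.6931/0.0769 = 9.014 yr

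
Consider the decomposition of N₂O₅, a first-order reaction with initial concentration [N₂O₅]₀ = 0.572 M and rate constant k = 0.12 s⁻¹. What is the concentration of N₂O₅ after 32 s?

0.01229 M

Step 1: For a first-order reaction: [N₂O₅] = [N₂O₅]₀ × e^(-kt)
Step 2: [N₂O₅] = 0.572 × e^(-0.12 × 32)
Step 3: [N₂O₅] = 0.572 × e^(-3.84)
Step 4: [N₂O₅] = 0.572 × 0.0214936 = 0.01229 M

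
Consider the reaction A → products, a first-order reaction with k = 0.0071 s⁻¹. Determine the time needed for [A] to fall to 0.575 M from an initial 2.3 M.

195.3 s

Step 1: For first-order: t = ln([A]₀/[A])/k
Step 2: t = ln(2.3/0.575)/0.0071
Step 3: t = ln(4)/0.0071
Step 4: t = 1.386/0.0071 = 195.3 s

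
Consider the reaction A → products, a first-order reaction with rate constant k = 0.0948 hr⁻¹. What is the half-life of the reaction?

7.312 hr

Step 1: For a first-order reaction, t₁/₂ = ln(2)/k
Step 2: t₁/₂ = ln(2)/0.0948
Step 3: t₁/₂ = 0.6931/0.0948 = 7.312 hr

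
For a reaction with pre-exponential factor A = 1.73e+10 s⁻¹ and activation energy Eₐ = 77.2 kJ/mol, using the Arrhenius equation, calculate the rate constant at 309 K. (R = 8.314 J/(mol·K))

1.54e-03 s⁻¹

Step 1: Use the Arrhenius equation: k = A × exp(-Eₐ/RT)
Step 2: Convert Eₐ to J/mol: 77.2 kJ/mol = 77200 J/mol
Step 3: Calculate the exponent: -Eₐ/(RT) = -77200/(8.314 × 309) = -30.05030
Step 4: k = 1.73e+10 × exp(-30.05030)
Step 5: k = 1.73e+10 × 8.89858e-14 = 1.5395e-03 s⁻¹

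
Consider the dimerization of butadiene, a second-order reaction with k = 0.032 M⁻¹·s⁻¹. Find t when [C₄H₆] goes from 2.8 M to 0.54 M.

46.71 s

Step 1: For second-order: t = (1/[C₄H₆] - 1/[C₄H₆]₀)/k
Step 2: t = (1/0.54 - 1/2.8)/0.032
Step 3: t = (1.852 - 0.3571)/0.032
Step 4: t = 1.495/0.032 = 46.71 s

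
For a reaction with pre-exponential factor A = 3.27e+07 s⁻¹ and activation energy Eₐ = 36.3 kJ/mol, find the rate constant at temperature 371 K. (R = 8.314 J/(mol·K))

2.53e+02 s⁻¹

Step 1: Use the Arrhenius equation: k = A × exp(-Eₐ/RT)
Step 2: Convert Eₐ to J/mol: 36.3 kJ/mol = 36300 J/mol
Step 3: Calculate the exponent: -Eₐ/(RT) = -36300/(8.314 × 371) = -11.76854
Step 4: k = 3.27e+07 × exp(-11.76854)
Step 5: k = 3.27e+07 × 7.74440e-06 = 2.5324e+02 s⁻¹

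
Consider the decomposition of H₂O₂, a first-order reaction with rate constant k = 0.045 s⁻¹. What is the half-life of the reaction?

15.4 s

Step 1: For a first-order reaction, t₁/₂ = ln(2)/k
Step 2: t₁/₂ = ln(2)/0.045
Step 3: t₁/₂ = 0.6931/0.045 = 15.4 s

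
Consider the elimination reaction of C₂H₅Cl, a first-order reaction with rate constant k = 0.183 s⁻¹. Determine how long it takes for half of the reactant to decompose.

3.788 s

Step 1: For a first-order reaction, t₁/₂ = ln(2)/k
Step 2: t₁/₂ = ln(2)/0.183
Step 3: t₁/₂ = 0.6931/0.183 = 3.788 s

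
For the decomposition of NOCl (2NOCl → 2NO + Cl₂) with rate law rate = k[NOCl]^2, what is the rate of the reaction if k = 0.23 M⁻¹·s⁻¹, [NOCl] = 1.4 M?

0.4508 M/s

Step 1: Identify the rate law: rate = k[NOCl]^2
Step 2: Substitute values: rate = 0.23 × (1.4)^2
Step 3: Calculate: rate = 0.23 × 1.96 = 0.4508 M/s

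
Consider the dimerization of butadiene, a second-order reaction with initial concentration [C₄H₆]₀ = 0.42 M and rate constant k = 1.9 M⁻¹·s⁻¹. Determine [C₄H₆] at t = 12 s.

0.03971 M

Step 1: For a second-order reaction: 1/[C₄H₆] = 1/[C₄H₆]₀ + kt
Step 2: 1/[C₄H₆] = 1/0.42 + 1.9 × 12
Step 3: 1/[C₄H₆] = 2.381 + 22.8 = 25.18
Step 4: [C₄H₆] = 1/25.18 = 0.03971 M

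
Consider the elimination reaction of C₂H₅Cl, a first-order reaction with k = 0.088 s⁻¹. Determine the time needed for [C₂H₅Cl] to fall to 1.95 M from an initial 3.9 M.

7.877 s

Step 1: For first-order: t = ln([C₂H₅Cl]₀/[C₂H₅Cl])/k
Step 2: t = ln(3.9/1.95)/0.088
Step 3: t = ln(2)/0.088
Step 4: t = 0.6931/0.088 = 7.877 s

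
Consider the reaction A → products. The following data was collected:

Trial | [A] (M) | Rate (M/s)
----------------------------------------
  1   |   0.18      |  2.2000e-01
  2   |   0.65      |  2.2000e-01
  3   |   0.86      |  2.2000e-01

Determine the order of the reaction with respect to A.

zeroth order (0)

Step 1: Compare trials - when concentration changes, rate stays constant.
Step 2: rate₂/rate₁ = 2.2000e-01/2.2000e-01 = 1
Step 3: [A]₂/[A]₁ = 0.65/0.18 = 3.611
Step 4: Since rate ratio ≈ (conc ratio)^0, the reaction is zeroth order.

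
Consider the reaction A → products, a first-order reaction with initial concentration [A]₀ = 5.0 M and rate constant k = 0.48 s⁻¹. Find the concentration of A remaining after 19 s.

0.0005473 M

Step 1: For a first-order reaction: [A] = [A]₀ × e^(-kt)
Step 2: [A] = 5.0 × e^(-0.48 × 19)
Step 3: [A] = 5.0 × e^(-9.12)
Step 4: [A] = 5.0 × 0.000109455 = 0.0005473 M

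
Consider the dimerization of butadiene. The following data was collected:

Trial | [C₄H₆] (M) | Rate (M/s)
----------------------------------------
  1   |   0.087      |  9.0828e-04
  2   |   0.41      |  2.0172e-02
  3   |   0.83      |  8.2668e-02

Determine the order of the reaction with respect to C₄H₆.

second order (2)

Step 1: Compare trials to find order n where rate₂/rate₁ = ([C₄H₆]₂/[C₄H₆]₁)^n
Step 2: rate₂/rate₁ = 2.0172e-02/9.0828e-04 = 22.21
Step 3: [C₄H₆]₂/[C₄H₆]₁ = 0.41/0.087 = 4.713
Step 4: n = ln(22.21)/ln(4.713) = 2.00 ≈ 2
Step 5: The reaction is second order in C₄H₆.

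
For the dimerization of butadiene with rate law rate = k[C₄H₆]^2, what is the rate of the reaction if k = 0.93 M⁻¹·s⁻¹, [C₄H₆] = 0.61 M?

0.3461 M/s

Step 1: Identify the rate law: rate = k[C₄H₆]^2
Step 2: Substitute values: rate = 0.93 × (0.61)^2
Step 3: Calculate: rate = 0.93 × 0.3721 = 0.346053 M/s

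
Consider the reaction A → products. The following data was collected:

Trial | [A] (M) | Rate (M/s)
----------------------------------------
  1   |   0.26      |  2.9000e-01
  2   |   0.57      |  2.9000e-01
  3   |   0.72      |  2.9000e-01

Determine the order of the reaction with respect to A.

zeroth order (0)

Step 1: Compare trials - when concentration changes, rate stays constant.
Step 2: rate₂/rate₁ = 2.9000e-01/2.9000e-01 = 1
Step 3: [A]₂/[A]₁ = 0.57/0.26 = 2.192
Step 4: Since rate ratio ≈ (conc ratio)^0, the reaction is zeroth order.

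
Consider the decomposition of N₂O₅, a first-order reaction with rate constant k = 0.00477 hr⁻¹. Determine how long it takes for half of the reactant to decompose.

145.3 hr

Step 1: For a first-order reaction, t₁/₂ = ln(2)/k
Step 2: t₁/₂ = ln(2)/0.00477
Step 3: t₁/₂ = 0.6931/0.00477 = 145.3 hr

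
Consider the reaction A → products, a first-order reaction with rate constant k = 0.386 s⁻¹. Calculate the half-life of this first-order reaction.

1.796 s

Step 1: For a first-order reaction, t₁/₂ = ln(2)/k
Step 2: t₁/₂ = ln(2)/0.386
Step 3: t₁/₂ = 0.6931/0.386 = 1.796 s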